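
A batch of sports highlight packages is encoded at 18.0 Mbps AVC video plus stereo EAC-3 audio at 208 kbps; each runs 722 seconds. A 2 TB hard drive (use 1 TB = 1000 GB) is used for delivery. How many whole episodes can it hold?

Audio: 208 kbps = 0.208 Mbps.
Total bitrate: 18.208 Mbps.
Per item: 18.208 Mbps × 722 s = 13,146 Mb = 1,643 MB.
Capacity: 2 TB = 16,000,000 Mb; 1217.08 items → 1217 complete.

1217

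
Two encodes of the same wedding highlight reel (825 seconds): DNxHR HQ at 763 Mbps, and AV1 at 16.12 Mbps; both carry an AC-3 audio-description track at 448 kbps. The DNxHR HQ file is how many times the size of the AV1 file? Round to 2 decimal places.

Audio: 448 kbps = 0.448 Mbps.
DNxHR HQ: 763.448 Mbps × 825 s = 629844.6 Mb = 78.731 GB.
AV1: 16.568 Mbps × 825 s = 13668.6 Mb = 1.709 GB.
Ratio: 78.731 / 1.709 = 46.080.

46.08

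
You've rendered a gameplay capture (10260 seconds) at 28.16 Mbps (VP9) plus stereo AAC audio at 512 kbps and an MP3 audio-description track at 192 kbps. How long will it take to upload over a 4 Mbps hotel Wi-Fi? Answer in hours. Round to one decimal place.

Audio total: 512 + 192 = 704 kbps = 0.704 Mbps.
Total bitrate: 28.864 Mbps.
File: 28.864 Mbps × 10260 s = 296144.6 Mb.
At 4 Mbps: 296144.6 / 4 = 74036.2 s ≈ 20.6 hours.

20.6 hours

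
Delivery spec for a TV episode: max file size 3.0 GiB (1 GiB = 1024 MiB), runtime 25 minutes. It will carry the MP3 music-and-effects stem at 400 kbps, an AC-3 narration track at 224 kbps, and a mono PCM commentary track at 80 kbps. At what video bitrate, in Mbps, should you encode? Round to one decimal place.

Budget: 3.0 GiB = 25769.8 Mb.
25 min = 1500 s
Total bitrate budget: 25769.8 Mb / 1500 s = 17.180 Mbps.
Audio total: 400 + 224 + 80 = 704 kbps = 0.704 Mbps.
Video: 17.180 − 0.704 = 16.476 Mbps.

16.5 Mbps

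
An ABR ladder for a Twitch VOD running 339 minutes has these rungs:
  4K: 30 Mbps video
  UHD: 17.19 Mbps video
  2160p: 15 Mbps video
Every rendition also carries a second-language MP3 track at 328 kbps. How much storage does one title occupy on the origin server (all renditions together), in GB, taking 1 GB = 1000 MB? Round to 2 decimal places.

160.62 GB

339 min = 20340 s
Audio: 328 kbps = 0.328 Mbps.
Sum of rendition bitrates: (30+0.328) + (17.19+0.328) + (15+0.328) = 63.174 Mbps.
× 20340 s = 1,284,959 Mb = 160,620 MB = 160.6 GB.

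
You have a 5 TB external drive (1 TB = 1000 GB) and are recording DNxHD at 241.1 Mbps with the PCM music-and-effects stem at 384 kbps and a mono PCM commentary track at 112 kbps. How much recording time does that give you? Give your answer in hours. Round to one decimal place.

46.0 hours

Audio total: 384 + 112 = 496 kbps = 0.496 Mbps.
Total bitrate: 241.1 + 0.496 = 241.596 Mbps.
Capacity: 5 TB = 40,000,000 Mb.
Recording time: 40,000,000 / 241.596 = 165,566 s ≈ 46.0 hours.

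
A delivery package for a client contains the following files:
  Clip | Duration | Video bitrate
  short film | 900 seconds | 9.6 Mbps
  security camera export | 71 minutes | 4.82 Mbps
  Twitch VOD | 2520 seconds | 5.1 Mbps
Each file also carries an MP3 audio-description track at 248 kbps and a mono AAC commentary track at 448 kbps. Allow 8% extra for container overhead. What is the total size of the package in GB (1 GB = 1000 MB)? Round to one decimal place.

6.4 GB

Audio total: 248 + 448 = 696 kbps = 0.696 Mbps.
short film: 10.296 Mbps × 900 s × 1.08 = 10007.7 Mb
security camera export: 5.516 Mbps × 4260 s × 1.08 = 25378.0 Mb
Twitch VOD: 5.796 Mbps × 2520 s × 1.08 = 15774.4 Mb
Total: 51160.1 Mb = 6395.0 MB.
= 6.395 GB.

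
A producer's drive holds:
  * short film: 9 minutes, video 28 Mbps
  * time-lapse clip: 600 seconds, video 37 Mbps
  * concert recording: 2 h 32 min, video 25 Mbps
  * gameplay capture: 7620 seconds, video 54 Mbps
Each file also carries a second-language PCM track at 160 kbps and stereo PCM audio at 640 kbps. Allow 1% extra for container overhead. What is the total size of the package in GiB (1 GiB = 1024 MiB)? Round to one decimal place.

Audio total: 160 + 640 = 800 kbps = 0.800 Mbps.
short film: 28.800 Mbps × 540 s × 1.01 = 15707.5 Mb
time-lapse clip: 37.800 Mbps × 600 s × 1.01 = 22906.8 Mb
concert recording: 25.800 Mbps × 9120 s × 1.01 = 237649.0 Mb
gameplay capture: 54.800 Mbps × 7620 s × 1.01 = 421751.8 Mb
Total: 698015.0 Mb = 87251.9 MB.
= 81.26 GiB.

81.3 GiB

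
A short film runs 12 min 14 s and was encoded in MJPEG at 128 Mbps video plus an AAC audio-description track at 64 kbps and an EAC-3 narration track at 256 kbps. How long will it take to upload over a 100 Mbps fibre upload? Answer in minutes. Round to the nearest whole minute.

16 minutes

12 min 14 s = 734 s
Audio total: 64 + 256 = 320 kbps = 0.320 Mbps.
Total bitrate: 128.320 Mbps.
File: 128.320 Mbps × 734 s = 94186.9 Mb.
At 100 Mbps: 94186.9 / 100 = 941.9 s ≈ 15.7 minutes.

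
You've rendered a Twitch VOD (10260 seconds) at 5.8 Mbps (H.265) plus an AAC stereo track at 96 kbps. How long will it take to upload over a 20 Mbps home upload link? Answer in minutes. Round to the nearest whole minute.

50 minutes

Audio: 96 kbps = 0.096 Mbps.
Total bitrate: 5.896 Mbps.
File: 5.896 Mbps × 10260 s = 60493.0 Mb.
At 20 Mbps: 60493.0 / 20 = 3024.6 s ≈ 50.4 minutes.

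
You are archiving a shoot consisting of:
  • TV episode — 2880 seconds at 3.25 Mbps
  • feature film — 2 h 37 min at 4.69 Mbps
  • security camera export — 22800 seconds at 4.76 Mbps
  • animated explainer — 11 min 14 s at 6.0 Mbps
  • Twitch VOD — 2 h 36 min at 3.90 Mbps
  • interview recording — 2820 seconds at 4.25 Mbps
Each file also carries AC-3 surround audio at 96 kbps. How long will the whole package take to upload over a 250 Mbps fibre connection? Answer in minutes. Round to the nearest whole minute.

Audio: 96 kbps = 0.096 Mbps.
TV episode: 3.346 Mbps × 2880 s = 9636.5 Mb
feature film: 4.786 Mbps × 9420 s = 45084.1 Mb
security camera export: 4.856 Mbps × 22800 s = 110716.8 Mb
animated explainer: 6.096 Mbps × 674 s = 4108.7 Mb
Twitch VOD: 3.996 Mbps × 9360 s = 37402.6 Mb
interview recording: 4.346 Mbps × 2820 s = 12255.7 Mb
Total: 219204.4 Mb = 27400.5 MB.
At 250 Mbps: 219204.4 / 250 = 877 s ≈ 14.6 minutes.

15 minutes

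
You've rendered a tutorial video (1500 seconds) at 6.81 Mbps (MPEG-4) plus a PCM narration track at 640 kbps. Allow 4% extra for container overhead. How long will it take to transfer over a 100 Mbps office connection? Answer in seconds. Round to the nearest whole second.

116 seconds

Audio: 640 kbps = 0.640 Mbps.
Total bitrate: 7.450 Mbps.
File: 7.450 Mbps × 1500 s = 11175.0 Mb.
With 4% container overhead: ×1.04. → 11622.0 Mb.
At 100 Mbps: 11622.0 / 100 = 116.2 s ≈ 116 seconds.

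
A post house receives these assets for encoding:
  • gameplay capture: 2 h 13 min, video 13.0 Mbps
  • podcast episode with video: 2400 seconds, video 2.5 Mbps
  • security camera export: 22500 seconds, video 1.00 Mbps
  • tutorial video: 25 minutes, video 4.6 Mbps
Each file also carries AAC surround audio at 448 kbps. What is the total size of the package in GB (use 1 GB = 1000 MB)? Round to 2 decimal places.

Audio: 448 kbps = 0.448 Mbps.
gameplay capture: 13.448 Mbps × 7980 s = 107315.0 Mb
podcast episode with video: 2.948 Mbps × 2400 s = 7075.2 Mb
security camera export: 1.448 Mbps × 22500 s = 32580.0 Mb
tutorial video: 5.048 Mbps × 1500 s = 7572.0 Mb
Total: 154542.2 Mb = 19317.8 MB.
= 19.32 GB.

19.32 GB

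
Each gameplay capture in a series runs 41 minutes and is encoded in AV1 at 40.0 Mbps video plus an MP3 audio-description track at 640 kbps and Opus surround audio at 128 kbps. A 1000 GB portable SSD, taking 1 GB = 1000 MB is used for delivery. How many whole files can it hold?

79

41 min = 2460 s
Audio total: 640 + 128 = 768 kbps = 0.768 Mbps.
Total bitrate: 40.768 Mbps.
Per item: 40.768 Mbps × 2460 s = 100,289 Mb = 12,536 MB.
Capacity: 1000 GB = 8,000,000 Mb; 79.77 items → 79 complete.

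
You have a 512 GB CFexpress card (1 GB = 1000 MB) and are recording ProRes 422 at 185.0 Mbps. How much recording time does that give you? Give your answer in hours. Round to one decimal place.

Capacity: 512 GB = 4,096,000 Mb.
Recording time: 4,096,000 / 185.000 = 22,141 s ≈ 6.15 hours.

6.2 hours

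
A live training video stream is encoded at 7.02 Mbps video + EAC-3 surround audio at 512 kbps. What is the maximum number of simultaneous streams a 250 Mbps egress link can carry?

33

Audio: 512 kbps = 0.512 Mbps.
Per-viewer media rate: 7.532 Mbps.
250 Mbps = 250.0 Mbps; 250.0 / 7.532 = 33.19 → 33 viewers.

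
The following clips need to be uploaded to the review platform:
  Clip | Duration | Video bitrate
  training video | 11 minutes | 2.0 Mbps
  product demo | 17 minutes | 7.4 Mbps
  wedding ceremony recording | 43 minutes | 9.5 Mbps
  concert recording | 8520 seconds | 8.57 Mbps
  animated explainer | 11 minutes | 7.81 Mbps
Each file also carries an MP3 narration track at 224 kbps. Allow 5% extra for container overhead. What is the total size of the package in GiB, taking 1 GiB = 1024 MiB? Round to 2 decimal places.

Audio: 224 kbps = 0.224 Mbps.
training video: 2.224 Mbps × 660 s × 1.05 = 1541.2 Mb
product demo: 7.624 Mbps × 1020 s × 1.05 = 8165.3 Mb
wedding ceremony recording: 9.724 Mbps × 2580 s × 1.05 = 26342.3 Mb
concert recording: 8.794 Mbps × 8520 s × 1.05 = 78671.1 Mb
animated explainer: 8.034 Mbps × 660 s × 1.05 = 5567.6 Mb
Total: 120287.5 Mb = 15035.9 MB.
= 14.00 GiB.

14.00 GiB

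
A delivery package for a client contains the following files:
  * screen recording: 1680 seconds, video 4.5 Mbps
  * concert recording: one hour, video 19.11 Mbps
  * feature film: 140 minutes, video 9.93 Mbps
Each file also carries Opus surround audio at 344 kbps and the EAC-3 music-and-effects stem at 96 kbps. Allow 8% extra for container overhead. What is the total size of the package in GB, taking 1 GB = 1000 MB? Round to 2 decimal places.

22.38 GB

Audio total: 344 + 96 = 440 kbps = 0.440 Mbps.
screen recording: 4.940 Mbps × 1680 s × 1.08 = 8963.1 Mb
concert recording: 19.550 Mbps × 3600 s × 1.08 = 76010.4 Mb
feature film: 10.370 Mbps × 8400 s × 1.08 = 94076.6 Mb
Total: 179050.2 Mb = 22381.3 MB.
= 22.38 GB.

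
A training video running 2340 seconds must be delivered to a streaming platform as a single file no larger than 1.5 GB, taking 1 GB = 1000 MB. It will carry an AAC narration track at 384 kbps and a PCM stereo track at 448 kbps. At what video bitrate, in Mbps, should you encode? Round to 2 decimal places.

4.30 Mbps

Budget: 1.5 GB = 12000.0 Mb.
Total bitrate budget: 12000.0 Mb / 2340 s = 5.128 Mbps.
Audio total: 384 + 448 = 832 kbps = 0.832 Mbps.
Video: 5.128 − 0.832 = 4.296 Mbps.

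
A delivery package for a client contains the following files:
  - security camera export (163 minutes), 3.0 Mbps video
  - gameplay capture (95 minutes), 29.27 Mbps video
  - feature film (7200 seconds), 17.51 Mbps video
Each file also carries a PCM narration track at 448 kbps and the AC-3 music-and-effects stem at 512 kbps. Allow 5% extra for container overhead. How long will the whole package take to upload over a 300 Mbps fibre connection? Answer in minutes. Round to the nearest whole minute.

Audio total: 448 + 512 = 960 kbps = 0.960 Mbps.
security camera export: 3.960 Mbps × 9780 s × 1.05 = 40665.2 Mb
gameplay capture: 30.230 Mbps × 5700 s × 1.05 = 180926.5 Mb
feature film: 18.470 Mbps × 7200 s × 1.05 = 139633.2 Mb
Total: 361225.0 Mb = 45153.1 MB.
At 300 Mbps: 361225.0 / 300 = 1204 s ≈ 20.1 minutes.

20 minutes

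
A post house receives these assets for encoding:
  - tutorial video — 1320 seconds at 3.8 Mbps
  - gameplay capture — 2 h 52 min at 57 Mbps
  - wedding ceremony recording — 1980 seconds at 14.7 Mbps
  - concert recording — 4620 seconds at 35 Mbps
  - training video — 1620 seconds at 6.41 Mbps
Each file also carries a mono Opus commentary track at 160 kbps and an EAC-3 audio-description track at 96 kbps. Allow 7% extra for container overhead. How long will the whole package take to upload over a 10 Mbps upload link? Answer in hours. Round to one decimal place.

Audio total: 160 + 96 = 256 kbps = 0.256 Mbps.
tutorial video: 4.056 Mbps × 1320 s × 1.07 = 5728.7 Mb
gameplay capture: 57.256 Mbps × 10320 s × 1.07 = 632243.7 Mb
wedding ceremony recording: 14.956 Mbps × 1980 s × 1.07 = 31685.8 Mb
concert recording: 35.256 Mbps × 4620 s × 1.07 = 174284.5 Mb
training video: 6.666 Mbps × 1620 s × 1.07 = 11554.8 Mb
Total: 855497.5 Mb = 106937.2 MB.
At 10 Mbps: 855497.5 / 10 = 85550 s ≈ 23.8 hours.

23.8 hours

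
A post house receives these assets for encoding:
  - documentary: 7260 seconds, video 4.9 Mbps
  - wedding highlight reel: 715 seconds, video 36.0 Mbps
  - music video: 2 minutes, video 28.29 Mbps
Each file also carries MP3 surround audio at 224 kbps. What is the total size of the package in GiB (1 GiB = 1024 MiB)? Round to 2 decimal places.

7.74 GiB

Audio: 224 kbps = 0.224 Mbps.
documentary: 5.124 Mbps × 7260 s = 37200.2 Mb
wedding highlight reel: 36.224 Mbps × 715 s = 25900.2 Mb
music video: 28.514 Mbps × 120 s = 3421.7 Mb
Total: 66522.1 Mb = 8315.3 MB.
= 7.744 GiB.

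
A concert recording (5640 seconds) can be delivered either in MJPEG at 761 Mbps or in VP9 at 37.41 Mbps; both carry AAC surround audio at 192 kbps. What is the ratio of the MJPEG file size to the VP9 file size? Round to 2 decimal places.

Audio: 192 kbps = 0.192 Mbps.
MJPEG: 761.192 Mbps × 5640 s = 4293122.9 Mb = 536.640 GB.
VP9: 37.602 Mbps × 5640 s = 212075.3 Mb = 26.509 GB.
Ratio: 536.640 / 26.509 = 20.243.

20.24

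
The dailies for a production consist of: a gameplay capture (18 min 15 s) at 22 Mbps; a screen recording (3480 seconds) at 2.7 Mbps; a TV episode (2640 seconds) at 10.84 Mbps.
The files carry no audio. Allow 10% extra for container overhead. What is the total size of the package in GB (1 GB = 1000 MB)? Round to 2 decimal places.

gameplay capture: 22.000 Mbps × 1095 s × 1.10 = 26499.0 Mb
screen recording: 2.700 Mbps × 3480 s × 1.10 = 10335.6 Mb
TV episode: 10.840 Mbps × 2640 s × 1.10 = 31479.4 Mb
Total: 68314.0 Mb = 8539.2 MB.
= 8.539 GB.

8.54 GB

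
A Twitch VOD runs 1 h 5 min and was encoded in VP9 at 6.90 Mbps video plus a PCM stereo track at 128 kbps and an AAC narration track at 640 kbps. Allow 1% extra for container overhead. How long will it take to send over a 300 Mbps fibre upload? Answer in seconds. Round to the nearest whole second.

101 seconds

1 h 5 min = 65 min = 3900 s
Audio total: 128 + 640 = 768 kbps = 0.768 Mbps.
Total bitrate: 7.668 Mbps.
File: 7.668 Mbps × 3900 s = 29905.2 Mb.
With 1% container overhead: ×1.01. → 30204.3 Mb.
At 300 Mbps: 30204.3 / 300 = 100.7 s ≈ 101 seconds.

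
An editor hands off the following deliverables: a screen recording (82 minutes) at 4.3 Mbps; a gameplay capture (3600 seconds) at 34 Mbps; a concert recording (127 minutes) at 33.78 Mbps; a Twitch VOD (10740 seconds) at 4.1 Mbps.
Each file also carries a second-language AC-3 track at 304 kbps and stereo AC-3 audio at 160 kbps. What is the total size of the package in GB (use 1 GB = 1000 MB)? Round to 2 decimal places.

57.18 GB

Audio total: 304 + 160 = 464 kbps = 0.464 Mbps.
screen recording: 4.764 Mbps × 4920 s = 23438.9 Mb
gameplay capture: 34.464 Mbps × 3600 s = 124070.4 Mb
concert recording: 34.244 Mbps × 7620 s = 260939.3 Mb
Twitch VOD: 4.564 Mbps × 10740 s = 49017.4 Mb
Total: 457465.9 Mb = 57183.2 MB.
= 57.18 GB.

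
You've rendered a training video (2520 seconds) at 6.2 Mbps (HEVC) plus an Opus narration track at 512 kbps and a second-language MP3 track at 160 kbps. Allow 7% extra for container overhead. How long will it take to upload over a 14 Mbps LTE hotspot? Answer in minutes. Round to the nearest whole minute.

22 minutes

Audio total: 512 + 160 = 672 kbps = 0.672 Mbps.
Total bitrate: 6.872 Mbps.
File: 6.872 Mbps × 2520 s = 17317.4 Mb.
With 7% container overhead: ×1.07. → 18529.7 Mb.
At 14 Mbps: 18529.7 / 14 = 1323.5 s ≈ 22.1 minutes.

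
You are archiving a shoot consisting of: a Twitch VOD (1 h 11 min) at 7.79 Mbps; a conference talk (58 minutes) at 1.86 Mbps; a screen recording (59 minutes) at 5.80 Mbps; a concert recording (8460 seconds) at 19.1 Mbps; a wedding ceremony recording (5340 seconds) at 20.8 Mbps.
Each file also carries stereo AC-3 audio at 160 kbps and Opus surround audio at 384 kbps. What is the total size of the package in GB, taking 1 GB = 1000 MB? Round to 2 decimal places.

43.31 GB

Audio total: 160 + 384 = 544 kbps = 0.544 Mbps.
Twitch VOD: 8.334 Mbps × 4260 s = 35502.8 Mb
conference talk: 2.404 Mbps × 3480 s = 8365.9 Mb
screen recording: 6.344 Mbps × 3540 s = 22457.8 Mb
concert recording: 19.644 Mbps × 8460 s = 166188.2 Mb
wedding ceremony recording: 21.344 Mbps × 5340 s = 113977.0 Mb
Total: 346491.7 Mb = 43311.5 MB.
= 43.31 GB.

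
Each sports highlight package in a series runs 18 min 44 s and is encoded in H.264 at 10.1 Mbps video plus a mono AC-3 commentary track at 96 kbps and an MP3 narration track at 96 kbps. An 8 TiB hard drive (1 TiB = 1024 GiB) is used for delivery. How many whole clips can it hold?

6082

18 min 44 s = 1124 s
Audio total: 96 + 96 = 192 kbps = 0.192 Mbps.
Total bitrate: 10.292 Mbps.
Per item: 10.292 Mbps × 1124 s = 11,568 Mb = 1,446 MB.
Capacity: 8 TiB = 70,368,744 Mb; 6082.94 items → 6082 complete.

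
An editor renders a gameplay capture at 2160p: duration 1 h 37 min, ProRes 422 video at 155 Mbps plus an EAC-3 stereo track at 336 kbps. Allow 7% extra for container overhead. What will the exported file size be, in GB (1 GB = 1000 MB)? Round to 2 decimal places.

120.92 GB

1 h 37 min = 97 min = 5820 s
Audio: 336 kbps = 0.336 Mbps.
Total bitrate: 155 + 0.336 = 155.336 Mbps.
Stream data: 155.336 Mbps × 5820 s = 904055.5 Mb.
With 7% container overhead: ×1.07.
967,339 Mb ÷ 8 = 120,917 MB → 120.9 GB.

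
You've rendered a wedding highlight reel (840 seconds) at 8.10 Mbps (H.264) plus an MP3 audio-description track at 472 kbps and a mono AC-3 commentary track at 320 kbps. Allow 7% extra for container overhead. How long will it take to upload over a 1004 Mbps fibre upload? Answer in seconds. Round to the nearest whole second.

8 seconds

Audio total: 472 + 320 = 792 kbps = 0.792 Mbps.
Total bitrate: 8.892 Mbps.
File: 8.892 Mbps × 840 s = 7469.3 Mb.
With 7% container overhead: ×1.07. → 7992.1 Mb.
At 1004 Mbps: 7992.1 / 1004 = 8.0 s ≈ 7.96 seconds.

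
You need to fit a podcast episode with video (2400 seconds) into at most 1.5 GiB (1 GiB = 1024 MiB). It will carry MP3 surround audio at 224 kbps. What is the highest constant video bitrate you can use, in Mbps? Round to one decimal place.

Budget: 1.5 GiB = 12884.9 Mb.
Total bitrate budget: 12884.9 Mb / 2400 s = 5.369 Mbps.
Audio: 224 kbps = 0.224 Mbps.
Video: 5.369 − 0.224 = 5.145 Mbps.

5.1 Mbps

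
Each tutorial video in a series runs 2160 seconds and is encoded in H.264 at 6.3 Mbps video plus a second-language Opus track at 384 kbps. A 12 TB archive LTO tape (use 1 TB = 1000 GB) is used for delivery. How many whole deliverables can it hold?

Audio: 384 kbps = 0.384 Mbps.
Total bitrate: 6.684 Mbps.
Per item: 6.684 Mbps × 2160 s = 14,437 Mb = 1,805 MB.
Capacity: 12 TB = 96,000,000 Mb; 6649.38 items → 6649 complete.

6649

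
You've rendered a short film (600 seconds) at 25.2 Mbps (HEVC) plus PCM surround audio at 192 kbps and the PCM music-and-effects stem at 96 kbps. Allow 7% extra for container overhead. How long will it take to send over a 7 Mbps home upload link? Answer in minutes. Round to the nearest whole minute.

39 minutes

Audio total: 192 + 96 = 288 kbps = 0.288 Mbps.
Total bitrate: 25.488 Mbps.
File: 25.488 Mbps × 600 s = 15292.8 Mb.
With 7% container overhead: ×1.07. → 16363.3 Mb.
At 7 Mbps: 16363.3 / 7 = 2337.6 s ≈ 39 minutes.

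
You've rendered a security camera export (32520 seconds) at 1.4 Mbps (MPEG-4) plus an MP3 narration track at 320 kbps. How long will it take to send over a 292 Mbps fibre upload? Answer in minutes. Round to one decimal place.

Audio: 320 kbps = 0.320 Mbps.
Total bitrate: 1.720 Mbps.
File: 1.720 Mbps × 32520 s = 55934.4 Mb.
At 292 Mbps: 55934.4 / 292 = 191.6 s ≈ 3.19 minutes.

3.2 minutes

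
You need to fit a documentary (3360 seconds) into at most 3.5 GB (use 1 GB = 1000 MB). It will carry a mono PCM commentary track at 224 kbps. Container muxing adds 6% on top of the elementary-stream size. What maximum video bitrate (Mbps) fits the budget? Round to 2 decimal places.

7.64 Mbps

Budget: 3.5 GB = 28000.0 Mb.
Stream payload after overhead: 28000.0 / 1.06 = 26415.1 Mb.
Total bitrate budget: 26415.1 Mb / 3360 s = 7.862 Mbps.
Audio: 224 kbps = 0.224 Mbps.
Video: 7.862 − 0.224 = 7.638 Mbps.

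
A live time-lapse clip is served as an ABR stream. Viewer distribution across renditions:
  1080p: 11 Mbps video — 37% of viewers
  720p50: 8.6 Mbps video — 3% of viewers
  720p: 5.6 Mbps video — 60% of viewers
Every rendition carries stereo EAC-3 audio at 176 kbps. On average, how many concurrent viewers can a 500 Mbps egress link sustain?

63

Audio: 176 kbps = 0.176 Mbps.
Average per-viewer bitrate: 0.37×11.176 + 0.03×8.776 + 0.60×5.776 = 7.864 Mbps.
500 Mbps = 500.0 Mbps; 500.0 / 7.864 = 63.58 → 63.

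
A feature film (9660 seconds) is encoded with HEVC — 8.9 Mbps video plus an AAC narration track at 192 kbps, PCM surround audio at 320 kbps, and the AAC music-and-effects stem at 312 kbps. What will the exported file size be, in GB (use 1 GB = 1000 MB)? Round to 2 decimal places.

Audio total: 192 + 320 + 312 = 824 kbps = 0.824 Mbps.
Total bitrate: 8.9 + 0.824 = 9.724 Mbps.
Stream data: 9.724 Mbps × 9660 s = 93933.8 Mb.
93,934 Mb ÷ 8 = 11,742 MB → 11.74 GB.

11.74 GB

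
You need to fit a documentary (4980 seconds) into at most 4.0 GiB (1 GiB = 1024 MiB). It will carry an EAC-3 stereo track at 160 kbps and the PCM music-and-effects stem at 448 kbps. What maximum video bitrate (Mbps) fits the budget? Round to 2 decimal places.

6.29 Mbps

Budget: 4.0 GiB = 34359.7 Mb.
Total bitrate budget: 34359.7 Mb / 4980 s = 6.900 Mbps.
Audio total: 160 + 448 = 608 kbps = 0.608 Mbps.
Video: 6.900 − 0.608 = 6.292 Mbps.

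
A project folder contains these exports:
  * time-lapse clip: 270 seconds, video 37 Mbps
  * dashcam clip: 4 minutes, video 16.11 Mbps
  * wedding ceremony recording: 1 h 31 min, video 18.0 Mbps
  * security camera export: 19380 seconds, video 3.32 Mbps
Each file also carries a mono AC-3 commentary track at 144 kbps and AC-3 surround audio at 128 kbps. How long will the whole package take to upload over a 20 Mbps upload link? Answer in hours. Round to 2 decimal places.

2.55 hours

Audio total: 144 + 128 = 272 kbps = 0.272 Mbps.
time-lapse clip: 37.272 Mbps × 270 s = 10063.4 Mb
dashcam clip: 16.382 Mbps × 240 s = 3931.7 Mb
wedding ceremony recording: 18.272 Mbps × 5460 s = 99765.1 Mb
security camera export: 3.592 Mbps × 19380 s = 69613.0 Mb
Total: 183373.2 Mb = 22921.7 MB.
At 20 Mbps: 183373.2 / 20 = 9169 s ≈ 2.55 hours.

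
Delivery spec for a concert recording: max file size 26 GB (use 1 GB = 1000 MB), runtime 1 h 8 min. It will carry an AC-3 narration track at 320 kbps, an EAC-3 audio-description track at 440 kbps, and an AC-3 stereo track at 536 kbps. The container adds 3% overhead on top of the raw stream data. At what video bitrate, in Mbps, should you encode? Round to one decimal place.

48.2 Mbps

Budget: 26 GB = 208000.0 Mb.
Stream payload after overhead: 208000.0 / 1.03 = 201941.7 Mb.
1 h 8 min = 68 min = 4080 s
Total bitrate budget: 201941.7 Mb / 4080 s = 49.496 Mbps.
Audio total: 320 + 440 + 536 = 1296 kbps = 1.296 Mbps.
Video: 49.496 − 1.296 = 48.200 Mbps.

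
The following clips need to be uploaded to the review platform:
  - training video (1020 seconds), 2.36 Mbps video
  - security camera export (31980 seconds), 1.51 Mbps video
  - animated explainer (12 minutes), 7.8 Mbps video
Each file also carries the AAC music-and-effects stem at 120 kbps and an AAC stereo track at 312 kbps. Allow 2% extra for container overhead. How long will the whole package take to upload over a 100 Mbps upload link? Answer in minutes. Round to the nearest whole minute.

Audio total: 120 + 312 = 432 kbps = 0.432 Mbps.
training video: 2.792 Mbps × 1020 s × 1.02 = 2904.8 Mb
security camera export: 1.942 Mbps × 31980 s × 1.02 = 63347.3 Mb
animated explainer: 8.232 Mbps × 720 s × 1.02 = 6045.6 Mb
Total: 72297.6 Mb = 9037.2 MB.
At 100 Mbps: 72297.6 / 100 = 723 s ≈ 12 minutes.

12 minutes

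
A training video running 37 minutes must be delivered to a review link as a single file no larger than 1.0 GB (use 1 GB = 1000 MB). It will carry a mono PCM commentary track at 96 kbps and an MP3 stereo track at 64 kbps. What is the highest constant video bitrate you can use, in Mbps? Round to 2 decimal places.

3.44 Mbps

Budget: 1.0 GB = 8000.0 Mb.
37 min = 2220 s
Total bitrate budget: 8000.0 Mb / 2220 s = 3.604 Mbps.
Audio total: 96 + 64 = 160 kbps = 0.160 Mbps.
Video: 3.604 − 0.160 = 3.444 Mbps.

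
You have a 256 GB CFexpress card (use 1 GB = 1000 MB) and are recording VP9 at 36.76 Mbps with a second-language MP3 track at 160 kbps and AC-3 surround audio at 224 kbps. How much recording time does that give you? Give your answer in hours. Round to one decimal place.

15.3 hours

Audio total: 160 + 224 = 384 kbps = 0.384 Mbps.
Total bitrate: 36.76 + 0.384 = 37.144 Mbps.
Capacity: 256 GB = 2,048,000 Mb.
Recording time: 2,048,000 / 37.144 = 55,137 s ≈ 15.3 hours.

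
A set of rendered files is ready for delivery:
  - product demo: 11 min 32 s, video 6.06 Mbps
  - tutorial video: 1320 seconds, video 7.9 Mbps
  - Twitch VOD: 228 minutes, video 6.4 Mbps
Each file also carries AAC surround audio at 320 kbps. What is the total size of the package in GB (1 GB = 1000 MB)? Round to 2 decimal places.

13.40 GB

Audio: 320 kbps = 0.320 Mbps.
product demo: 6.380 Mbps × 692 s = 4415.0 Mb
tutorial video: 8.220 Mbps × 1320 s = 10850.4 Mb
Twitch VOD: 6.720 Mbps × 13680 s = 91929.6 Mb
Total: 107195.0 Mb = 13399.4 MB.
= 13.40 GB.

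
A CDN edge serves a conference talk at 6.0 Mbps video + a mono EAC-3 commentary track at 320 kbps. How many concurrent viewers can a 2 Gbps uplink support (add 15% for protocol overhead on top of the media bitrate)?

Audio: 320 kbps = 0.320 Mbps.
Per-viewer media rate: 6.320 Mbps.
On the wire with 15% overhead: 7.268 Mbps.
2 Gbps = 2,000 Mbps; 2,000 / 7.268 = 275.18 → 275 viewers.

275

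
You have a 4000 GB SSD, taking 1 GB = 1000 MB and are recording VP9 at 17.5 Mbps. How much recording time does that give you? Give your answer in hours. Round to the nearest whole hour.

508 hours

Capacity: 4000 GB = 32,000,000 Mb.
Recording time: 32,000,000 / 17.500 = 1,828,571 s ≈ 508 hours.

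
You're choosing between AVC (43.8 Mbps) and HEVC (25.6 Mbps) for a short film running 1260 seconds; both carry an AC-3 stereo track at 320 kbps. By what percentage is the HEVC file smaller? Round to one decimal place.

41.3%

Audio: 320 kbps = 0.320 Mbps.
AVC: 44.120 Mbps × 1260 s = 55591.2 Mb = 6.949 GB.
HEVC: 25.920 Mbps × 1260 s = 32659.2 Mb = 4.082 GB.
Reduction: (1 − 4.082/6.949) × 100 = 41.25%.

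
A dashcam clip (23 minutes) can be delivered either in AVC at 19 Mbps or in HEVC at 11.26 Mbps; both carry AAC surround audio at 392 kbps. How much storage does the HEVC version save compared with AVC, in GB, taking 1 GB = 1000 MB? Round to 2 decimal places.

23 min = 1380 s
Audio: 392 kbps = 0.392 Mbps.
AVC: 19.392 Mbps × 1380 s = 26761.0 Mb = 3.345 GB.
HEVC: 11.652 Mbps × 1380 s = 16079.8 Mb = 2.010 GB.
Saving: 3.345 − 2.010 = 1.335 GB.

1.34 GB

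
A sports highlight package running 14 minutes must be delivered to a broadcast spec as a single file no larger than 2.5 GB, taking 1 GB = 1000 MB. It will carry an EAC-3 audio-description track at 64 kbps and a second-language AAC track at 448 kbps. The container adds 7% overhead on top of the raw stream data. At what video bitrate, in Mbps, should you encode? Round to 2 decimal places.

Budget: 2.5 GB = 20000.0 Mb.
Stream payload after overhead: 20000.0 / 1.07 = 18691.6 Mb.
14 min = 840 s
Total bitrate budget: 18691.6 Mb / 840 s = 22.252 Mbps.
Audio total: 64 + 448 = 512 kbps = 0.512 Mbps.
Video: 22.252 − 0.512 = 21.740 Mbps.

21.74 Mbps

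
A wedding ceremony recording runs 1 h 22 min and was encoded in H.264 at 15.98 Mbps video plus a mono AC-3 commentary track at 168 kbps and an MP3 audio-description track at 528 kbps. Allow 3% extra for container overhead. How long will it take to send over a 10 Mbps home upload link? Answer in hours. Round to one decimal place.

1 h 22 min = 82 min = 4920 s
Audio total: 168 + 528 = 696 kbps = 0.696 Mbps.
Total bitrate: 16.676 Mbps.
File: 16.676 Mbps × 4920 s = 82045.9 Mb.
With 3% container overhead: ×1.03. → 84507.3 Mb.
At 10 Mbps: 84507.3 / 10 = 8450.7 s ≈ 2.35 hours.

2.3 hours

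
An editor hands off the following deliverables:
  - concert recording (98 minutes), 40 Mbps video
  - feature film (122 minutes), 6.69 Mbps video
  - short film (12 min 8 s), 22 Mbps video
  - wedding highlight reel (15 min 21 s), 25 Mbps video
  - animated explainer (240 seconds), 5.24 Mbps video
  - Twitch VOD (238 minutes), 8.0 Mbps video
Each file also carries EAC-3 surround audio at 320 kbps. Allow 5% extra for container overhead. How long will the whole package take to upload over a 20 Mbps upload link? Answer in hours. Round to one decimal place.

Audio: 320 kbps = 0.320 Mbps.
concert recording: 40.320 Mbps × 5880 s × 1.05 = 248935.7 Mb
feature film: 7.010 Mbps × 7320 s × 1.05 = 53878.9 Mb
short film: 22.320 Mbps × 728 s × 1.05 = 17061.4 Mb
wedding highlight reel: 25.320 Mbps × 921 s × 1.05 = 24485.7 Mb
animated explainer: 5.560 Mbps × 240 s × 1.05 = 1401.1 Mb
Twitch VOD: 8.320 Mbps × 14280 s × 1.05 = 124750.1 Mb
Total: 470512.9 Mb = 58814.1 MB.
At 20 Mbps: 470512.9 / 20 = 23526 s ≈ 6.53 hours.

6.5 hours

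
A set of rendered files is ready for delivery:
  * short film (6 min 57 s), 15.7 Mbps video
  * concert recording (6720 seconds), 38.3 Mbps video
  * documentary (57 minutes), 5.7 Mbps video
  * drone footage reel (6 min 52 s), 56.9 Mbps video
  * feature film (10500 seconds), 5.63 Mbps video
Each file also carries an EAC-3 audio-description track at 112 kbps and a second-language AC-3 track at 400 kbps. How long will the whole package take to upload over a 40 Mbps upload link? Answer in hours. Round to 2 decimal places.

Audio total: 112 + 400 = 512 kbps = 0.512 Mbps.
short film: 16.212 Mbps × 417 s = 6760.4 Mb
concert recording: 38.812 Mbps × 6720 s = 260816.6 Mb
documentary: 6.212 Mbps × 3420 s = 21245.0 Mb
drone footage reel: 57.412 Mbps × 412 s = 23653.7 Mb
feature film: 6.142 Mbps × 10500 s = 64491.0 Mb
Total: 376966.8 Mb = 47120.9 MB.
At 40 Mbps: 376966.8 / 40 = 9424 s ≈ 2.62 hours.

2.62 hours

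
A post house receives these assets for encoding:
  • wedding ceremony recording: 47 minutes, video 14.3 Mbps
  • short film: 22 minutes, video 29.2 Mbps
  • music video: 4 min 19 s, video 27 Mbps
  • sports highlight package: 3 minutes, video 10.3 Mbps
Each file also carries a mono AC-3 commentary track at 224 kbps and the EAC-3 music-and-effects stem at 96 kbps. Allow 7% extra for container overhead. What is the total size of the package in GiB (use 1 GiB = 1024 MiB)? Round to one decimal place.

11.1 GiB

Audio total: 224 + 96 = 320 kbps = 0.320 Mbps.
wedding ceremony recording: 14.620 Mbps × 2820 s × 1.07 = 44114.4 Mb
short film: 29.520 Mbps × 1320 s × 1.07 = 41694.0 Mb
music video: 27.320 Mbps × 259 s × 1.07 = 7571.2 Mb
sports highlight package: 10.620 Mbps × 180 s × 1.07 = 2045.4 Mb
Total: 95425.0 Mb = 11928.1 MB.
= 11.11 GiB.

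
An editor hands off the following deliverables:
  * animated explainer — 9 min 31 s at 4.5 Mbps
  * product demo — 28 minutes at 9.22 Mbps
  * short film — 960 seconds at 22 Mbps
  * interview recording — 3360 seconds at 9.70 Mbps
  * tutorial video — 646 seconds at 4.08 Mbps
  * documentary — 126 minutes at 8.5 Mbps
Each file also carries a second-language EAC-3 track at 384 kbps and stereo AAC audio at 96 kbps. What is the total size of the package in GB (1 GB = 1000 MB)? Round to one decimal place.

Audio total: 384 + 96 = 480 kbps = 0.480 Mbps.
animated explainer: 4.980 Mbps × 571 s = 2843.6 Mb
product demo: 9.700 Mbps × 1680 s = 16296.0 Mb
short film: 22.480 Mbps × 960 s = 21580.8 Mb
interview recording: 10.180 Mbps × 3360 s = 34204.8 Mb
tutorial video: 4.560 Mbps × 646 s = 2945.8 Mb
documentary: 8.980 Mbps × 7560 s = 67888.8 Mb
Total: 145759.7 Mb = 18220.0 MB.
= 18.22 GB.

18.2 GB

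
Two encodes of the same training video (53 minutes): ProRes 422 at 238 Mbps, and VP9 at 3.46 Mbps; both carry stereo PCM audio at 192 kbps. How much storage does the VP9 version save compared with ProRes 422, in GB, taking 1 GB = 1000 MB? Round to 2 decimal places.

93.23 GB

53 min = 3180 s
Audio: 192 kbps = 0.192 Mbps.
ProRes 422: 238.192 Mbps × 3180 s = 757450.6 Mb = 94.681 GB.
VP9: 3.652 Mbps × 3180 s = 11613.4 Mb = 1.452 GB.
Saving: 94.681 − 1.452 = 93.230 GB.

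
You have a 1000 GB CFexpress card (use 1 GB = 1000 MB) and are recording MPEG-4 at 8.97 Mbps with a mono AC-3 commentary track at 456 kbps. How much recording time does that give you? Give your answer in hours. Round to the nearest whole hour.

Audio: 456 kbps = 0.456 Mbps.
Total bitrate: 8.97 + 0.456 = 9.426 Mbps.
Capacity: 1000 GB = 8,000,000 Mb.
Recording time: 8,000,000 / 9.426 = 848,716 s ≈ 236 hours.

236 hours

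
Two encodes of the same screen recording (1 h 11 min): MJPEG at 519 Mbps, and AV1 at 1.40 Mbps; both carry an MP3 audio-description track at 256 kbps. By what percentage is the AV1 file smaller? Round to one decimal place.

1 h 11 min = 71 min = 4260 s
Audio: 256 kbps = 0.256 Mbps.
MJPEG: 519.256 Mbps × 4260 s = 2212030.6 Mb = 276.504 GB.
AV1: 1.656 Mbps × 4260 s = 7054.6 Mb = 0.882 GB.
Reduction: (1 − 0.882/276.504) × 100 = 99.68%.

99.7%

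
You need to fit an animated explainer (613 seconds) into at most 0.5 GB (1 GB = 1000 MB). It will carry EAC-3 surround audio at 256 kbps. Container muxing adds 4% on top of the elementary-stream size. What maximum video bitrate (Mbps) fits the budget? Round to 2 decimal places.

6.02 Mbps

Budget: 0.5 GB = 4000.0 Mb.
Stream payload after overhead: 4000.0 / 1.04 = 3846.2 Mb.
Total bitrate budget: 3846.2 Mb / 613 s = 6.274 Mbps.
Audio: 256 kbps = 0.256 Mbps.
Video: 6.274 − 0.256 = 6.018 Mbps.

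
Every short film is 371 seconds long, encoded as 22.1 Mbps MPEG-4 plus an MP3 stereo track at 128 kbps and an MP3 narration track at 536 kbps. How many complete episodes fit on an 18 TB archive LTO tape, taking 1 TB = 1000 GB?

17050

Audio total: 128 + 536 = 664 kbps = 0.664 Mbps.
Total bitrate: 22.764 Mbps.
Per item: 22.764 Mbps × 371 s = 8,445 Mb = 1,056 MB.
Capacity: 18 TB = 144,000,000 Mb; 17050.61 items → 17050 complete.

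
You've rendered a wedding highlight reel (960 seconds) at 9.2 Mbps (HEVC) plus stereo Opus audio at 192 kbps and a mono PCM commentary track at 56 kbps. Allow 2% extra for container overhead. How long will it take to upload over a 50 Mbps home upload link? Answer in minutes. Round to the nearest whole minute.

3 minutes

Audio total: 192 + 56 = 248 kbps = 0.248 Mbps.
Total bitrate: 9.448 Mbps.
File: 9.448 Mbps × 960 s = 9070.1 Mb.
With 2% container overhead: ×1.02. → 9251.5 Mb.
At 50 Mbps: 9251.5 / 50 = 185.0 s ≈ 3.08 minutes.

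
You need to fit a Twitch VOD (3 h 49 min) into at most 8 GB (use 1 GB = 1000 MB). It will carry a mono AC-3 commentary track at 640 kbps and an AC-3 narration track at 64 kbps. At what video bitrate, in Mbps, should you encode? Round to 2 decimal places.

3.95 Mbps

Budget: 8 GB = 64000.0 Mb.
3 h 49 min = 229 min = 13740 s
Total bitrate budget: 64000.0 Mb / 13740 s = 4.658 Mbps.
Audio total: 640 + 64 = 704 kbps = 0.704 Mbps.
Video: 4.658 − 0.704 = 3.954 Mbps.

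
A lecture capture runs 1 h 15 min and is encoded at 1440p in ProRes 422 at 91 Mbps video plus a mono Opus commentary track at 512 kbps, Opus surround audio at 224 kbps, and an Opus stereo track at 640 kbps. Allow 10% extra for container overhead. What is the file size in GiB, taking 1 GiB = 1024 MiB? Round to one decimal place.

53.2 GiB

1 h 15 min = 75 min = 4500 s
Audio total: 512 + 224 + 640 = 1376 kbps = 1.376 Mbps.
Total bitrate: 91 + 1.376 = 92.376 Mbps.
Stream data: 92.376 Mbps × 4500 s = 415692.0 Mb.
With 10% container overhead: ×1.10.
457,261 Mb = 57,157,650,000 bytes ÷ 1,073,741,824 = 53.23 GiB.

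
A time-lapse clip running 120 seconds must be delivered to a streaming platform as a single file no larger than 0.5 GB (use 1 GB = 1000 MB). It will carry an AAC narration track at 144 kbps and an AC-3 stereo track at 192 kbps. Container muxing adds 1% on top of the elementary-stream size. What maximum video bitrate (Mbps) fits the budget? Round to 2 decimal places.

32.67 Mbps

Budget: 0.5 GB = 4000.0 Mb.
Stream payload after overhead: 4000.0 / 1.01 = 3960.4 Mb.
Total bitrate budget: 3960.4 Mb / 120 s = 33.003 Mbps.
Audio total: 144 + 192 = 336 kbps = 0.336 Mbps.
Video: 33.003 − 0.336 = 32.667 Mbps.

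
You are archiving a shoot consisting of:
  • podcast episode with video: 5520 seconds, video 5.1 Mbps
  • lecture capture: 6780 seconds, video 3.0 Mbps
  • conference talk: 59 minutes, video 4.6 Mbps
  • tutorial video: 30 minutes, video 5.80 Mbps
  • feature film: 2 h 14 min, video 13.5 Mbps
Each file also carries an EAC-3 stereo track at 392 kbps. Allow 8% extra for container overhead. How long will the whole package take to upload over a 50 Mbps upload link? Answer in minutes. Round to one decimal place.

Audio: 392 kbps = 0.392 Mbps.
podcast episode with video: 5.492 Mbps × 5520 s × 1.08 = 32741.1 Mb
lecture capture: 3.392 Mbps × 6780 s × 1.08 = 24837.6 Mb
conference talk: 4.992 Mbps × 3540 s × 1.08 = 19085.4 Mb
tutorial video: 6.192 Mbps × 1800 s × 1.08 = 12037.2 Mb
feature film: 13.892 Mbps × 8040 s × 1.08 = 120627.0 Mb
Total: 209328.4 Mb = 26166.0 MB.
At 50 Mbps: 209328.4 / 50 = 4187 s ≈ 69.8 minutes.

69.8 minutes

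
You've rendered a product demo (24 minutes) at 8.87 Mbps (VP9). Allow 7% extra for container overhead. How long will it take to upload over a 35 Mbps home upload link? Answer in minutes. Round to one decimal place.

6.5 minutes

24 min = 1440 s
File: 8.870 Mbps × 1440 s = 12772.8 Mb.
With 7% container overhead: ×1.07. → 13666.9 Mb.
At 35 Mbps: 13666.9 / 35 = 390.5 s ≈ 6.51 minutes.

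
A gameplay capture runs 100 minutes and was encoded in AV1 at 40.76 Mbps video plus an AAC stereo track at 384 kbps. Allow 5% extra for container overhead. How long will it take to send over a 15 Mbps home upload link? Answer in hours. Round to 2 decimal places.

4.80 hours

100 min = 6000 s
Audio: 384 kbps = 0.384 Mbps.
Total bitrate: 41.144 Mbps.
File: 41.144 Mbps × 6000 s = 246864.0 Mb.
With 5% container overhead: ×1.05. → 259207.2 Mb.
At 15 Mbps: 259207.2 / 15 = 17280.5 s ≈ 4.8 hours.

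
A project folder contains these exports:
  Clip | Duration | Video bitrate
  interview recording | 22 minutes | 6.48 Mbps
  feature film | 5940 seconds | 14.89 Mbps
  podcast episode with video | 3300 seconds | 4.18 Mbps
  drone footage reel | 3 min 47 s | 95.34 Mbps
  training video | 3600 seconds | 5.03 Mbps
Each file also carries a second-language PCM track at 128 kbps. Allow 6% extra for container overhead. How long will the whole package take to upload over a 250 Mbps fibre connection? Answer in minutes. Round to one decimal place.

10.8 minutes

Audio: 128 kbps = 0.128 Mbps.
interview recording: 6.608 Mbps × 1320 s × 1.06 = 9245.9 Mb
feature film: 15.018 Mbps × 5940 s × 1.06 = 94559.3 Mb
podcast episode with video: 4.308 Mbps × 3300 s × 1.06 = 15069.4 Mb
drone footage reel: 95.468 Mbps × 227 s × 1.06 = 22971.5 Mb
training video: 5.158 Mbps × 3600 s × 1.06 = 19682.9 Mb
Total: 161529.1 Mb = 20191.1 MB.
At 250 Mbps: 161529.1 / 250 = 646 s ≈ 10.8 minutes.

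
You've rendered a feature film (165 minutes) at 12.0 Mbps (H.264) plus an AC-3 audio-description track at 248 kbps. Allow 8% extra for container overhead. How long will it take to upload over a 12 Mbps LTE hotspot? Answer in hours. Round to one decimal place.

3.0 hours

165 min = 9900 s
Audio: 248 kbps = 0.248 Mbps.
Total bitrate: 12.248 Mbps.
File: 12.248 Mbps × 9900 s = 121255.2 Mb.
With 8% container overhead: ×1.08. → 130955.6 Mb.
At 12 Mbps: 130955.6 / 12 = 10913.0 s ≈ 3.03 hours.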